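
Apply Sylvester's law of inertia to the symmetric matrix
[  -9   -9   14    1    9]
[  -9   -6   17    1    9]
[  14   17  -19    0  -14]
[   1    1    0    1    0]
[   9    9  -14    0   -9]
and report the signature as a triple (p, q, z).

step 0: pivot -9 → sign −
step 1: pivot 3 → sign +
step 2: pivot -2/9 → sign −
step 3: pivot 12 → sign +
step 4: pivot -1/12 → sign −
signature = (2, 3, 0)

Answer: (2, 3, 0)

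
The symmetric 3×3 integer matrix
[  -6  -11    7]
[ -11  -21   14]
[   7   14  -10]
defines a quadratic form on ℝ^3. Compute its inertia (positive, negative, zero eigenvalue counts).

Answer: (0, 3, 0)

Derivation:
step 0: pivot -6 → sign −
step 1: pivot -5/6 → sign −
step 2: pivot -1/5 → sign −
signature = (0, 3, 0)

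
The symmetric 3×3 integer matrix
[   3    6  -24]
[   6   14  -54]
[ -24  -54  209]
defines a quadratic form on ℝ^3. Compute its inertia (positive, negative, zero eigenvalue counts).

Answer: (2, 1, 0)

Derivation:
step 0: pivot 3 → sign +
step 1: pivot 2 → sign +
step 2: pivot -1 → sign −
signature = (2, 1, 0)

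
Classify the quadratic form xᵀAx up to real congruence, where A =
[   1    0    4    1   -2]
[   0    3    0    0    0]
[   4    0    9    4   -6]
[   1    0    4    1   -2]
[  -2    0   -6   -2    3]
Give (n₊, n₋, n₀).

Answer: (2, 2, 1)

Derivation:
step 0: pivot 1 → sign +
step 1: pivot 3 → sign +
step 2: pivot -7 → sign −
step 3: pivot -3/7 → sign −
step 4: row/col 4 already zero → sign 0
signature = (2, 2, 1)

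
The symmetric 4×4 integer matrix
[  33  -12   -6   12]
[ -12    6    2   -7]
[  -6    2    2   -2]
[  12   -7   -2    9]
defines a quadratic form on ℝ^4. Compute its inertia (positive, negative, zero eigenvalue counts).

Answer: (4, 0, 0)

Derivation:
step 0: pivot 33 → sign +
step 1: pivot 18/11 → sign +
step 2: pivot 8/9 → sign +
step 3: pivot 3/8 → sign +
signature = (4, 0, 0)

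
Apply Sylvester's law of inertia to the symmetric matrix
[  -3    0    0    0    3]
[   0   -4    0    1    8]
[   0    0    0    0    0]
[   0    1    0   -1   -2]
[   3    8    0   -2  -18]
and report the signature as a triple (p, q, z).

Answer: (1, 3, 1)

Derivation:
step 0: pivot -3 → sign −
step 1: pivot -4 → sign −
step 2: pivot -3/4 → sign −
step 3: pivot 1 → sign +
step 4: row/col 4 already zero → sign 0
signature = (1, 3, 1)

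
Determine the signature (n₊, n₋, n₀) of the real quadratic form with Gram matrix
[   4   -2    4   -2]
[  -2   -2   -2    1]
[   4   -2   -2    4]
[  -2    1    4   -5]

Answer: (1, 2, 1)

Derivation:
step 0: pivot 4 → sign +
step 1: pivot -3 → sign −
step 2: pivot -6 → sign −
step 3: row/col 3 already zero → sign 0
signature = (1, 2, 1)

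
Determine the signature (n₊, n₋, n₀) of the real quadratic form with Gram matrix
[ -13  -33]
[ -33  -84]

step 0: pivot -13 → sign −
step 1: pivot -3/13 → sign −
signature = (0, 2, 0)

Answer: (0, 2, 0)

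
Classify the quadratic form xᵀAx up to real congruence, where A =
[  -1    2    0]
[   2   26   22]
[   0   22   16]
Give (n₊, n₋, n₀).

Answer: (1, 2, 0)

Derivation:
step 0: pivot -1 → sign −
step 1: pivot 30 → sign +
step 2: pivot -2/15 → sign −
signature = (1, 2, 0)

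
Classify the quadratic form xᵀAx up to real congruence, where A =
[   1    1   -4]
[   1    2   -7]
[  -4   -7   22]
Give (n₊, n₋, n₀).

Answer: (2, 1, 0)

Derivation:
step 0: pivot 1 → sign +
step 1: pivot 1 → sign +
step 2: pivot -3 → sign −
signature = (2, 1, 0)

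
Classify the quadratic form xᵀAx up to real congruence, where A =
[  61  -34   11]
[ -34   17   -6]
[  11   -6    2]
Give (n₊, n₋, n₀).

Answer: (2, 1, 0)

Derivation:
step 0: pivot 61 → sign +
step 1: pivot -119/61 → sign −
step 2: pivot 3/119 → sign +
signature = (2, 1, 0)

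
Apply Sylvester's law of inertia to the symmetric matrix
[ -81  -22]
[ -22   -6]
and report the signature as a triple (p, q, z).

step 0: pivot -81 → sign −
step 1: pivot -2/81 → sign −
signature = (0, 2, 0)

Answer: (0, 2, 0)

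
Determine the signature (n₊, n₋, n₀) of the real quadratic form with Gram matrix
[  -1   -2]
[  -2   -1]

Answer: (1, 1, 0)

Derivation:
step 0: pivot -1 → sign −
step 1: pivot 3 → sign +
signature = (1, 1, 0)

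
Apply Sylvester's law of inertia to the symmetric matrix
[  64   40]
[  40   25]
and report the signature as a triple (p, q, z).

Answer: (1, 0, 1)

Derivation:
step 0: pivot 64 → sign +
step 1: row/col 1 already zero → sign 0
signature = (1, 0, 1)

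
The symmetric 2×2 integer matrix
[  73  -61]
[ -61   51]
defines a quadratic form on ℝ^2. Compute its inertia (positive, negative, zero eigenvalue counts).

Answer: (2, 0, 0)

Derivation:
step 0: pivot 73 → sign +
step 1: pivot 2/73 → sign +
signature = (2, 0, 0)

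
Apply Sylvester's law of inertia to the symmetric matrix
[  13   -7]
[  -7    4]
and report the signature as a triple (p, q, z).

Answer: (2, 0, 0)

Derivation:
step 0: pivot 13 → sign +
step 1: pivot 3/13 → sign +
signature = (2, 0, 0)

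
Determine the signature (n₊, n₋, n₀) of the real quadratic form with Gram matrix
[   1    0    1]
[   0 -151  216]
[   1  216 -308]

Answer: (1, 2, 0)

Derivation:
step 0: pivot 1 → sign +
step 1: pivot -151 → sign −
step 2: pivot -3/151 → sign −
signature = (1, 2, 0)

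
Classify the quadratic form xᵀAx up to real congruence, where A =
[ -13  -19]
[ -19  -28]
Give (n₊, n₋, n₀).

Answer: (0, 2, 0)

Derivation:
step 0: pivot -13 → sign −
step 1: pivot -3/13 → sign −
signature = (0, 2, 0)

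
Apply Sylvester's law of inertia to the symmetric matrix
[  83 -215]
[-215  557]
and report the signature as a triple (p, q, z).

Answer: (2, 0, 0)

Derivation:
step 0: pivot 83 → sign +
step 1: pivot 6/83 → sign +
signature = (2, 0, 0)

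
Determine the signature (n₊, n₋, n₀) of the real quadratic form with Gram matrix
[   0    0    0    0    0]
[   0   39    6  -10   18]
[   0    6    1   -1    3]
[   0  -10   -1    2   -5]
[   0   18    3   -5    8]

step 0: pivot 39 → sign +
step 1: pivot 1/13 → sign +
step 2: pivot -13/3 → sign −
step 3: pivot -1/13 → sign −
step 4: row/col 4 already zero → sign 0
signature = (2, 2, 1)

Answer: (2, 2, 1)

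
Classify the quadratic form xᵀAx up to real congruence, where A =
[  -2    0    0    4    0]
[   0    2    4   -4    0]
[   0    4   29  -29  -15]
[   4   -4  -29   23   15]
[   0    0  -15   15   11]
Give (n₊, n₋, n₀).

Answer: (4, 1, 0)

Derivation:
step 0: pivot -2 → sign −
step 1: pivot 2 → sign +
step 2: pivot 21 → sign +
step 3: pivot 2 → sign +
step 4: pivot 2/7 → sign +
signature = (4, 1, 0)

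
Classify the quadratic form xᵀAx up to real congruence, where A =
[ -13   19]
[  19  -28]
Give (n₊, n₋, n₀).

Answer: (0, 2, 0)

Derivation:
step 0: pivot -13 → sign −
step 1: pivot -3/13 → sign −
signature = (0, 2, 0)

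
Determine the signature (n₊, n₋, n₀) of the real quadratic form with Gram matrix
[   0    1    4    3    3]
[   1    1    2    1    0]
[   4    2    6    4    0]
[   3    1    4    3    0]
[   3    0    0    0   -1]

Answer: (3, 1, 1)

Derivation:
step 0: pivot 1 → sign +
step 1: pivot -1 → sign −
step 2: pivot 6 → sign +
step 3: pivot 2 → sign +
step 4: row/col 4 already zero → sign 0
signature = (3, 1, 1)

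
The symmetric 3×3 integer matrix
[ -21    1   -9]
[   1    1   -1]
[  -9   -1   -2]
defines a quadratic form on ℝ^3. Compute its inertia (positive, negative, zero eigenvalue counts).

step 0: pivot -21 → sign −
step 1: pivot 22/21 → sign +
step 2: pivot -1/11 → sign −
signature = (1, 2, 0)

Answer: (1, 2, 0)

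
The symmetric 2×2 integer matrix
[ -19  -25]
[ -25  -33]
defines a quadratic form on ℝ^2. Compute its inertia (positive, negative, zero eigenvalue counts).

Answer: (0, 2, 0)

Derivation:
step 0: pivot -19 → sign −
step 1: pivot -2/19 → sign −
signature = (0, 2, 0)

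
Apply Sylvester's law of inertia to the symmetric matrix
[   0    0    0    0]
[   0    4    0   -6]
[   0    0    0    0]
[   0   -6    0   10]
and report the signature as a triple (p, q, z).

step 0: pivot 4 → sign +
step 1: pivot 1 → sign +
step 2: row/col 2 already zero → sign 0
step 3: row/col 3 already zero → sign 0
signature = (2, 0, 2)

Answer: (2, 0, 2)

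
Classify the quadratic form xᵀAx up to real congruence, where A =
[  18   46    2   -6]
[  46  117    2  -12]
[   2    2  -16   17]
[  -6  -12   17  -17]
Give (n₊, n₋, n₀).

step 0: pivot 18 → sign +
step 1: pivot -5/9 → sign −
step 2: pivot 6/5 → sign +
step 3: pivot 1/6 → sign +
signature = (3, 1, 0)

Answer: (3, 1, 0)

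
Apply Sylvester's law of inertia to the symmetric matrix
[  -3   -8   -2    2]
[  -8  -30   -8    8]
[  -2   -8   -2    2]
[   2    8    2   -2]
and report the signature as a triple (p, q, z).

step 0: pivot -3 → sign −
step 1: pivot -26/3 → sign −
step 2: pivot 2/13 → sign +
step 3: row/col 3 already zero → sign 0
signature = (1, 2, 1)

Answer: (1, 2, 1)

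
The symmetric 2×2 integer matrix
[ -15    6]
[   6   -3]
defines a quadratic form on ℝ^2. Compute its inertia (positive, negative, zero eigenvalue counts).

Answer: (0, 2, 0)

Derivation:
step 0: pivot -15 → sign −
step 1: pivot -3/5 → sign −
signature = (0, 2, 0)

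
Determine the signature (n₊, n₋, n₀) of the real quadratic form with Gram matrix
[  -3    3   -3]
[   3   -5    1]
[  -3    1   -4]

step 0: pivot -3 → sign −
step 1: pivot -2 → sign −
step 2: pivot 1 → sign +
signature = (1, 2, 0)

Answer: (1, 2, 0)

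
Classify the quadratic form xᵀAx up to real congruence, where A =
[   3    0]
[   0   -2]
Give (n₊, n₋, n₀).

Answer: (1, 1, 0)

Derivation:
step 0: pivot 3 → sign +
step 1: pivot -2 → sign −
signature = (1, 1, 0)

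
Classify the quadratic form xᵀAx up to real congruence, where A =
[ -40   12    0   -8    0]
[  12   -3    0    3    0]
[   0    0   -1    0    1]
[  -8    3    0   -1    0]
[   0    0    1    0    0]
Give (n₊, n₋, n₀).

Answer: (2, 2, 1)

Derivation:
step 0: pivot -40 → sign −
step 1: pivot 3/5 → sign +
step 2: pivot -1 → sign −
step 3: pivot 1 → sign +
step 4: row/col 4 already zero → sign 0
signature = (2, 2, 1)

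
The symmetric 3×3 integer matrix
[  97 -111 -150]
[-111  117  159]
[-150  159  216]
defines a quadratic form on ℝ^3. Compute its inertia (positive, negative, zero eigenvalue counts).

Answer: (2, 1, 0)

Derivation:
step 0: pivot 97 → sign +
step 1: pivot -972/97 → sign −
step 2: pivot 1/108 → sign +
signature = (2, 1, 0)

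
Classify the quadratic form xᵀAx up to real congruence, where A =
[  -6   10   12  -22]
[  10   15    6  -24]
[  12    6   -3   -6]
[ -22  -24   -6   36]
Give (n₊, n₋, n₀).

Answer: (2, 2, 0)

Derivation:
step 0: pivot -6 → sign −
step 1: pivot 95/3 → sign +
step 2: pivot -33/95 → sign −
step 3: pivot 6/11 → sign +
signature = (2, 2, 0)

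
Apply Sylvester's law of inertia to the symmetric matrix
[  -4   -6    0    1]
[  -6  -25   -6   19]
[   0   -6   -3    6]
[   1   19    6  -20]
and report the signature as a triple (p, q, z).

step 0: pivot -4 → sign −
step 1: pivot -16 → sign −
step 2: pivot -3/4 → sign −
step 3: pivot -3/16 → sign −
signature = (0, 4, 0)

Answer: (0, 4, 0)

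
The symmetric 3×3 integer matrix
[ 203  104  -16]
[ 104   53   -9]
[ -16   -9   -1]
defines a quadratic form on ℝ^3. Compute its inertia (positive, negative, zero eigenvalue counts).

Answer: (2, 1, 0)

Derivation:
step 0: pivot 203 → sign +
step 1: pivot -57/203 → sign −
step 2: pivot 2/57 → sign +
signature = (2, 1, 0)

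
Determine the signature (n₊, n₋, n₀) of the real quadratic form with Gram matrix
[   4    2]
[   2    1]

step 0: pivot 4 → sign +
step 1: row/col 1 already zero → sign 0
signature = (1, 0, 1)

Answer: (1, 0, 1)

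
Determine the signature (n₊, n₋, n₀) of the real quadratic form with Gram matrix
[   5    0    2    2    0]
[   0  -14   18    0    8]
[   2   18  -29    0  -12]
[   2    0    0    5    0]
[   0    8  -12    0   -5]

Answer: (3, 2, 0)

Derivation:
step 0: pivot 5 → sign +
step 1: pivot -14 → sign −
step 2: pivot -233/35 → sign −
step 3: pivot 1001/233 → sign +
step 4: pivot 3/1001 → sign +
signature = (3, 2, 0)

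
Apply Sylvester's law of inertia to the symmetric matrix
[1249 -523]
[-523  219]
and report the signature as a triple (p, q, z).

Answer: (2, 0, 0)

Derivation:
step 0: pivot 1249 → sign +
step 1: pivot 2/1249 → sign +
signature = (2, 0, 0)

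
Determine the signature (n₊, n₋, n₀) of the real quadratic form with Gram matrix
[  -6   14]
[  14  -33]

step 0: pivot -6 → sign −
step 1: pivot -1/3 → sign −
signature = (0, 2, 0)

Answer: (0, 2, 0)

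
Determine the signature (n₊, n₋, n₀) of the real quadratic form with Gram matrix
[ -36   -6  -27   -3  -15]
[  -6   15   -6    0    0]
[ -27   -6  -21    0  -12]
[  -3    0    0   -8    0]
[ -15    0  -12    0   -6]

step 0: pivot -36 → sign −
step 1: pivot 16 → sign +
step 2: pivot -57/64 → sign −
step 3: pivot -35/19 → sign −
step 4: pivot 6/35 → sign +
signature = (2, 3, 0)

Answer: (2, 3, 0)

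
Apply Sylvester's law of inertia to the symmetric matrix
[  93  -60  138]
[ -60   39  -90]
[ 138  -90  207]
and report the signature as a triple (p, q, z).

Answer: (2, 1, 0)

Derivation:
step 0: pivot 93 → sign +
step 1: pivot 9/31 → sign +
step 2: pivot -1 → sign −
signature = (2, 1, 0)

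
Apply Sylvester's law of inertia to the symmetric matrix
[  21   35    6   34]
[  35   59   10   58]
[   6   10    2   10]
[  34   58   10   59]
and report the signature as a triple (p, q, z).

step 0: pivot 21 → sign +
step 1: pivot 2/3 → sign +
step 2: pivot 2/7 → sign +
step 3: pivot 1 → sign +
signature = (4, 0, 0)

Answer: (4, 0, 0)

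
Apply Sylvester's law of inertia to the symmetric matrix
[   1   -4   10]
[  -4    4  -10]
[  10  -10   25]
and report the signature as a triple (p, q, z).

step 0: pivot 1 → sign +
step 1: pivot -12 → sign −
step 2: row/col 2 already zero → sign 0
signature = (1, 1, 1)

Answer: (1, 1, 1)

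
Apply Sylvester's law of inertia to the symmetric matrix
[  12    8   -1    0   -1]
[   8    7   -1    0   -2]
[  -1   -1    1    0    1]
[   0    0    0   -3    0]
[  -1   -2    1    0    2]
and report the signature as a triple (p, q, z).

Answer: (4, 1, 0)

Derivation:
step 0: pivot 12 → sign +
step 1: pivot 5/3 → sign +
step 2: pivot 17/20 → sign +
step 3: pivot -3 → sign −
step 4: pivot 6/17 → sign +
signature = (4, 1, 0)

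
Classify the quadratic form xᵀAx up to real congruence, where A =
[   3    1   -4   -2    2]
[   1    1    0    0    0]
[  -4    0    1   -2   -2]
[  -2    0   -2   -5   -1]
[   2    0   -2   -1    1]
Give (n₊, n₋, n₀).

step 0: pivot 3 → sign +
step 1: pivot 2/3 → sign +
step 2: pivot -7 → sign −
step 3: pivot -13/7 → sign −
step 4: pivot -2/13 → sign −
signature = (2, 3, 0)

Answer: (2, 3, 0)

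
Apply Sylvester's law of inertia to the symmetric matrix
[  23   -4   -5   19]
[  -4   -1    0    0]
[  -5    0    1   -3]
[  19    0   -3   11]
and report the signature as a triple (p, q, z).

step 0: pivot 23 → sign +
step 1: pivot -39/23 → sign −
step 2: pivot 14/39 → sign +
step 3: pivot 6/7 → sign +
signature = (3, 1, 0)

Answer: (3, 1, 0)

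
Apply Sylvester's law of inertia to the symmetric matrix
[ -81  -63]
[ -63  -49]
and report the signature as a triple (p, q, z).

step 0: pivot -81 → sign −
step 1: row/col 1 already zero → sign 0
signature = (0, 1, 1)

Answer: (0, 1, 1)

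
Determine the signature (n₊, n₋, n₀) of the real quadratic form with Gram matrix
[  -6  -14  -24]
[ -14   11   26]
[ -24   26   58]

Answer: (2, 1, 0)

Derivation:
step 0: pivot -6 → sign −
step 1: pivot 131/3 → sign +
step 2: pivot 2/131 → sign +
signature = (2, 1, 0)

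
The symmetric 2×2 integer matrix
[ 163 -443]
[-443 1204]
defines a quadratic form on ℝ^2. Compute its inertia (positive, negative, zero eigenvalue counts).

step 0: pivot 163 → sign +
step 1: pivot 3/163 → sign +
signature = (2, 0, 0)

Answer: (2, 0, 0)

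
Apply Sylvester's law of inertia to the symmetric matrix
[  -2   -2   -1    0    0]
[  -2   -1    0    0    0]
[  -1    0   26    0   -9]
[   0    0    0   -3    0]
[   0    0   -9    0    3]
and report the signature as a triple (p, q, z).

Answer: (2, 3, 0)

Derivation:
step 0: pivot -2 → sign −
step 1: pivot 1 → sign +
step 2: pivot 51/2 → sign +
step 3: pivot -3 → sign −
step 4: pivot -3/17 → sign −
signature = (2, 3, 0)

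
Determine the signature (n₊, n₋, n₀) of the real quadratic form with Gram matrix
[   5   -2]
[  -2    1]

Answer: (2, 0, 0)

Derivation:
step 0: pivot 5 → sign +
step 1: pivot 1/5 → sign +
signature = (2, 0, 0)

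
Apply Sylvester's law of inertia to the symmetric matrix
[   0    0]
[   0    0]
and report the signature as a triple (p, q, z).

step 0: row/col 0 already zero → sign 0
step 1: row/col 1 already zero → sign 0
signature = (0, 0, 2)

Answer: (0, 0, 2)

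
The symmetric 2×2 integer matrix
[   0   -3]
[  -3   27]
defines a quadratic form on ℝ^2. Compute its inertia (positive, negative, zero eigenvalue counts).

step 0: pivot 27 → sign +
step 1: pivot -1/3 → sign −
signature = (1, 1, 0)

Answer: (1, 1, 0)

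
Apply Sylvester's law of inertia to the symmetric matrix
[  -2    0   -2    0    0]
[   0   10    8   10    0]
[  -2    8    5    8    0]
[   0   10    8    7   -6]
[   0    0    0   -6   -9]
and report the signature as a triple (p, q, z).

step 0: pivot -2 → sign −
step 1: pivot 10 → sign +
step 2: pivot 3/5 → sign +
step 3: pivot -3 → sign −
step 4: pivot 3 → sign +
signature = (3, 2, 0)

Answer: (3, 2, 0)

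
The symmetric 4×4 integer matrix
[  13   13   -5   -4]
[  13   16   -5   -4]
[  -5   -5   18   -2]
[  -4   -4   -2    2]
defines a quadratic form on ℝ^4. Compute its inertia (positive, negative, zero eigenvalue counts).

step 0: pivot 13 → sign +
step 1: pivot 3 → sign +
step 2: pivot 209/13 → sign +
step 3: pivot -2/209 → sign −
signature = (3, 1, 0)

Answer: (3, 1, 0)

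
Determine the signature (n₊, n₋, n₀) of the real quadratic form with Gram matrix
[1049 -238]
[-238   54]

Answer: (2, 0, 0)

Derivation:
step 0: pivot 1049 → sign +
step 1: pivot 2/1049 → sign +
signature = (2, 0, 0)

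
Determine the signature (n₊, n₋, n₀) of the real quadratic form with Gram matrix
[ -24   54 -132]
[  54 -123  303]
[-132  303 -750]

step 0: pivot -24 → sign −
step 1: pivot -3/2 → sign −
step 2: row/col 2 already zero → sign 0
signature = (0, 2, 1)

Answer: (0, 2, 1)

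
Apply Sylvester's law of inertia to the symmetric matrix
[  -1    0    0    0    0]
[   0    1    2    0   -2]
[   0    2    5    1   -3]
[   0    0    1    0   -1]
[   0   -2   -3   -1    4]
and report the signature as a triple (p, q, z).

Answer: (3, 2, 0)

Derivation:
step 0: pivot -1 → sign −
step 1: pivot 1 → sign +
step 2: pivot 1 → sign +
step 3: pivot -1 → sign −
step 4: pivot 3 → sign +
signature = (3, 2, 0)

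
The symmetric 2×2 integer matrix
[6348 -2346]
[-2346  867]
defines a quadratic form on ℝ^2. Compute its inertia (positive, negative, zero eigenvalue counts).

step 0: pivot 6348 → sign +
step 1: row/col 1 already zero → sign 0
signature = (1, 0, 1)

Answer: (1, 0, 1)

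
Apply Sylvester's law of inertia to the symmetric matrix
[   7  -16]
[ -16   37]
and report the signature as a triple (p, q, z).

step 0: pivot 7 → sign +
step 1: pivot 3/7 → sign +
signature = (2, 0, 0)

Answer: (2, 0, 0)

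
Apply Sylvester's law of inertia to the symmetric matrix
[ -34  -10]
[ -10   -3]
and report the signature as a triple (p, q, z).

step 0: pivot -34 → sign −
step 1: pivot -1/17 → sign −
signature = (0, 2, 0)

Answer: (0, 2, 0)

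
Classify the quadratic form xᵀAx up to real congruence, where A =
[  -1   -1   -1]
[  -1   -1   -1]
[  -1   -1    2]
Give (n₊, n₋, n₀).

Answer: (1, 1, 1)

Derivation:
step 0: pivot -1 → sign −
step 1: pivot 3 → sign +
step 2: row/col 2 already zero → sign 0
signature = (1, 1, 1)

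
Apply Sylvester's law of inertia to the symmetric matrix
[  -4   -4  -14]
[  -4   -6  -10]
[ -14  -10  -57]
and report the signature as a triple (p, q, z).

Answer: (0, 2, 1)

Derivation:
step 0: pivot -4 → sign −
step 1: pivot -2 → sign −
step 2: row/col 2 already zero → sign 0
signature = (0, 2, 1)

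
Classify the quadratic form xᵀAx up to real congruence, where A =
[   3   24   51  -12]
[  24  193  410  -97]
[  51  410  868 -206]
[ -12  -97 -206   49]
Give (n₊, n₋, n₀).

Answer: (2, 1, 1)

Derivation:
step 0: pivot 3 → sign +
step 1: pivot 1 → sign +
step 2: pivot -3 → sign −
step 3: row/col 3 already zero → sign 0
signature = (2, 1, 1)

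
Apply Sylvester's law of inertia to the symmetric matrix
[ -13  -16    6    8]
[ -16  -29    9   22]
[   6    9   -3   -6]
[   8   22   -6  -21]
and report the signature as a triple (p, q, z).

step 0: pivot -13 → sign −
step 1: pivot -121/13 → sign −
step 2: pivot 6/121 → sign +
step 3: pivot -1 → sign −
signature = (1, 3, 0)

Answer: (1, 3, 0)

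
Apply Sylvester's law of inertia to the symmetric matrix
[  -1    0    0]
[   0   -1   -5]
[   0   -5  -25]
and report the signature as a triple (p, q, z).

Answer: (0, 2, 1)

Derivation:
step 0: pivot -1 → sign −
step 1: pivot -1 → sign −
step 2: row/col 2 already zero → sign 0
signature = (0, 2, 1)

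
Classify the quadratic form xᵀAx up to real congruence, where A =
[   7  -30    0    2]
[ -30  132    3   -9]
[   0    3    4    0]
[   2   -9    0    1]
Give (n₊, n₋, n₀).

Answer: (4, 0, 0)

Derivation:
step 0: pivot 7 → sign +
step 1: pivot 24/7 → sign +
step 2: pivot 11/8 → sign +
step 3: pivot 3/11 → sign +
signature = (4, 0, 0)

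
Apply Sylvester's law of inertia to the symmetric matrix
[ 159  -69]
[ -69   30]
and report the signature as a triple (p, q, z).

step 0: pivot 159 → sign +
step 1: pivot 3/53 → sign +
signature = (2, 0, 0)

Answer: (2, 0, 0)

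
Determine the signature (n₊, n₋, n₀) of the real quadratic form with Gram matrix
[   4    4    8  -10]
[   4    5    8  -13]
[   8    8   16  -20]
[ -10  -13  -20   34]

step 0: pivot 4 → sign +
step 1: pivot 1 → sign +
step 2: row/col 2 already zero → sign 0
step 3: row/col 3 already zero → sign 0
signature = (2, 0, 2)

Answer: (2, 0, 2)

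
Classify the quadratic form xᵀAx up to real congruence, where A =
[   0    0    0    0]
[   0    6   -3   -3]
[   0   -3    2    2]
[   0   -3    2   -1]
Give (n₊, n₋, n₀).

step 0: pivot 6 → sign +
step 1: pivot 1/2 → sign +
step 2: pivot -3 → sign −
step 3: row/col 3 already zero → sign 0
signature = (2, 1, 1)

Answer: (2, 1, 1)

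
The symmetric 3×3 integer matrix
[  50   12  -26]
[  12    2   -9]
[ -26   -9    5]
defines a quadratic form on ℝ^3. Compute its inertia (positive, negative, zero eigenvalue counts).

Answer: (2, 1, 0)

Derivation:
step 0: pivot 50 → sign +
step 1: pivot -22/25 → sign −
step 2: pivot 3/22 → sign +
signature = (2, 1, 0)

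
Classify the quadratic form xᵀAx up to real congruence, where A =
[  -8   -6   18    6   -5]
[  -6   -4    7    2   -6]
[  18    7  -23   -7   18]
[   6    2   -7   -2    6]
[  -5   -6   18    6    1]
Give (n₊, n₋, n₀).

step 0: pivot -8 → sign −
step 1: pivot 1/2 → sign +
step 2: pivot -67 → sign −
step 3: pivot 6/67 → sign +
step 4: pivot 3/4 → sign +
signature = (3, 2, 0)

Answer: (3, 2, 0)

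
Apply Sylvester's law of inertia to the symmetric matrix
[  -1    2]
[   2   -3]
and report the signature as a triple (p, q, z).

Answer: (1, 1, 0)

Derivation:
step 0: pivot -1 → sign −
step 1: pivot 1 → sign +
signature = (1, 1, 0)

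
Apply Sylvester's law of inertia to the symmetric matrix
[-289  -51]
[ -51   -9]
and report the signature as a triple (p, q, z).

Answer: (0, 1, 1)

Derivation:
step 0: pivot -289 → sign −
step 1: row/col 1 already zero → sign 0
signature = (0, 1, 1)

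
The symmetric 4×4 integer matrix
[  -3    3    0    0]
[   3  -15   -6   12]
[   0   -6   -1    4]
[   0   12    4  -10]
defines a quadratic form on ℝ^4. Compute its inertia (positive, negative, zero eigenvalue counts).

Answer: (1, 2, 1)

Derivation:
step 0: pivot -3 → sign −
step 1: pivot -12 → sign −
step 2: pivot 2 → sign +
step 3: row/col 3 already zero → sign 0
signature = (1, 2, 1)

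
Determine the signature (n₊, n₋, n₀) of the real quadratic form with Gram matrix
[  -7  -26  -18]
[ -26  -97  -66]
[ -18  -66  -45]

step 0: pivot -7 → sign −
step 1: pivot -3/7 → sign −
step 2: pivot 3 → sign +
signature = (1, 2, 0)

Answer: (1, 2, 0)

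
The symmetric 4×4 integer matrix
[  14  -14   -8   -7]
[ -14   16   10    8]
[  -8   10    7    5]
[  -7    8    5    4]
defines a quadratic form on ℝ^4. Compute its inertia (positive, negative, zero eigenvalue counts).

step 0: pivot 14 → sign +
step 1: pivot 2 → sign +
step 2: pivot 3/7 → sign +
step 3: row/col 3 already zero → sign 0
signature = (3, 0, 1)

Answer: (3, 0, 1)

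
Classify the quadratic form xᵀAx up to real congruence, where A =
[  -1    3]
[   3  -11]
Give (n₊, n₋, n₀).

step 0: pivot -1 → sign −
step 1: pivot -2 → sign −
signature = (0, 2, 0)

Answer: (0, 2, 0)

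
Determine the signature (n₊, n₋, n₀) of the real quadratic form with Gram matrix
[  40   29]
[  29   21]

Answer: (1, 1, 0)

Derivation:
step 0: pivot 40 → sign +
step 1: pivot -1/40 → sign −
signature = (1, 1, 0)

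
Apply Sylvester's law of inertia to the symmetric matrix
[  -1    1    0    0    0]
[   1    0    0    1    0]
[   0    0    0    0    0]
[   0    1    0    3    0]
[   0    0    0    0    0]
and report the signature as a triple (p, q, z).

step 0: pivot -1 → sign −
step 1: pivot 1 → sign +
step 2: pivot 2 → sign +
step 3: row/col 3 already zero → sign 0
step 4: row/col 4 already zero → sign 0
signature = (2, 1, 2)

Answer: (2, 1, 2)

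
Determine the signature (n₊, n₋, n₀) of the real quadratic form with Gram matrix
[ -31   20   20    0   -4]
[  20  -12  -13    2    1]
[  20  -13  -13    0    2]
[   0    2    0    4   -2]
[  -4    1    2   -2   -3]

Answer: (1, 2, 2)

Derivation:
step 0: pivot -31 → sign −
step 1: pivot 28/31 → sign +
step 2: pivot -3/28 → sign −
step 3: row/col 3 already zero → sign 0
step 4: row/col 4 already zero → sign 0
signature = (1, 2, 2)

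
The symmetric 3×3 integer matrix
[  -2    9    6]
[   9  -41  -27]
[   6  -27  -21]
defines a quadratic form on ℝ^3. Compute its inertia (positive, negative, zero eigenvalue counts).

step 0: pivot -2 → sign −
step 1: pivot -1/2 → sign −
step 2: pivot -3 → sign −
signature = (0, 3, 0)

Answer: (0, 3, 0)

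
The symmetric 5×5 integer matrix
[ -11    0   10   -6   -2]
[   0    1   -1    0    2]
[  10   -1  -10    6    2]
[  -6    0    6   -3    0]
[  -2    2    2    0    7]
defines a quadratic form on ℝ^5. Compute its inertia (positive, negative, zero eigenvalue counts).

Answer: (2, 3, 0)

Derivation:
step 0: pivot -11 → sign −
step 1: pivot 1 → sign +
step 2: pivot -21/11 → sign −
step 3: pivot 3/7 → sign +
step 4: pivot -1 → sign −
signature = (2, 3, 0)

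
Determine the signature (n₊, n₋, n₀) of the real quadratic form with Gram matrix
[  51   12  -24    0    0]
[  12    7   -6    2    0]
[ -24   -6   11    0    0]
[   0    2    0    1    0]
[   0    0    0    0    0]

Answer: (3, 1, 1)

Derivation:
step 0: pivot 51 → sign +
step 1: pivot 71/17 → sign +
step 2: pivot -23/71 → sign −
step 3: pivot 3/23 → sign +
step 4: row/col 4 already zero → sign 0
signature = (3, 1, 1)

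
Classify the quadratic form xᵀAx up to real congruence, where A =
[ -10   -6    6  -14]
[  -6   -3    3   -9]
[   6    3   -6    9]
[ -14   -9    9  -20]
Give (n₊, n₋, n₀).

Answer: (1, 3, 0)

Derivation:
step 0: pivot -10 → sign −
step 1: pivot 3/5 → sign +
step 2: pivot -3 → sign −
step 3: pivot -1 → sign −
signature = (1, 3, 0)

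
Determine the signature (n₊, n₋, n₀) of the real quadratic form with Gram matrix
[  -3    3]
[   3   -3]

Answer: (0, 1, 1)

Derivation:
step 0: pivot -3 → sign −
step 1: row/col 1 already zero → sign 0
signature = (0, 1, 1)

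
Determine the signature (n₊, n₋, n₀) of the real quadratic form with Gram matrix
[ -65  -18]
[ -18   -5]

step 0: pivot -65 → sign −
step 1: pivot -1/65 → sign −
signature = (0, 2, 0)

Answer: (0, 2, 0)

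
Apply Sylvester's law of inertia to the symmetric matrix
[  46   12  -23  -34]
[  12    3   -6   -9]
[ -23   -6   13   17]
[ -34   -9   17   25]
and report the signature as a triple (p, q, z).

Answer: (2, 1, 1)

Derivation:
step 0: pivot 46 → sign +
step 1: pivot -3/23 → sign −
step 2: pivot 3/2 → sign +
step 3: row/col 3 already zero → sign 0
signature = (2, 1, 1)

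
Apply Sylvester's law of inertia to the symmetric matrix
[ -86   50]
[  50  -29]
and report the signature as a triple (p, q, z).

step 0: pivot -86 → sign −
step 1: pivot 3/43 → sign +
signature = (1, 1, 0)

Answer: (1, 1, 0)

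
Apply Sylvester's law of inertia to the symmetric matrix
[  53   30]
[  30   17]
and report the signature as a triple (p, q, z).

step 0: pivot 53 → sign +
step 1: pivot 1/53 → sign +
signature = (2, 0, 0)

Answer: (2, 0, 0)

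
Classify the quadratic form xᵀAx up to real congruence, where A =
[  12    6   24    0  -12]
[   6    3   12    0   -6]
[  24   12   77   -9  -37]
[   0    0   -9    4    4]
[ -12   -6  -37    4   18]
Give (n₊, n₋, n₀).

step 0: pivot 12 → sign +
step 1: pivot 29 → sign +
step 2: pivot 35/29 → sign +
step 3: pivot 6/35 → sign +
step 4: row/col 4 already zero → sign 0
signature = (4, 0, 1)

Answer: (4, 0, 1)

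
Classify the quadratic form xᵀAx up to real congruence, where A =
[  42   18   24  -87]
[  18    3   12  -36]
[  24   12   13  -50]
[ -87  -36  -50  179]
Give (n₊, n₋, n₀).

Answer: (1, 3, 0)

Derivation:
step 0: pivot 42 → sign +
step 1: pivot -33/7 → sign −
step 2: pivot -1/11 → sign −
step 3: pivot -1/2 → sign −
signature = (1, 3, 0)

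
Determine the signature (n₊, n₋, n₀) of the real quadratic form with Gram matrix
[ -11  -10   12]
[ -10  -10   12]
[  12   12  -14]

Answer: (1, 2, 0)

Derivation:
step 0: pivot -11 → sign −
step 1: pivot -10/11 → sign −
step 2: pivot 2/5 → sign +
signature = (1, 2, 0)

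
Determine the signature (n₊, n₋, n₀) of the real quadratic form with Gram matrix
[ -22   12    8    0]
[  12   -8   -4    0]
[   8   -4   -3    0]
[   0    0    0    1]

Answer: (1, 2, 1)

Derivation:
step 0: pivot -22 → sign −
step 1: pivot -16/11 → sign −
step 2: pivot 1 → sign +
step 3: row/col 3 already zero → sign 0
signature = (1, 2, 1)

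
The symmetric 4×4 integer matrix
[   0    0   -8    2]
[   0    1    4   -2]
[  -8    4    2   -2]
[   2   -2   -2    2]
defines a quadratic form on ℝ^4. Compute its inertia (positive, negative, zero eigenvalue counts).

step 0: pivot 1 → sign +
step 1: pivot -14 → sign −
step 2: pivot 32/7 → sign +
step 3: pivot 1/8 → sign +
signature = (3, 1, 0)

Answer: (3, 1, 0)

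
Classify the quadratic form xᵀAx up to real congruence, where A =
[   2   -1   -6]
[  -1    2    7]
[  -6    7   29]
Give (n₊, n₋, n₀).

Answer: (3, 0, 0)

Derivation:
step 0: pivot 2 → sign +
step 1: pivot 3/2 → sign +
step 2: pivot 1/3 → sign +
signature = (3, 0, 0)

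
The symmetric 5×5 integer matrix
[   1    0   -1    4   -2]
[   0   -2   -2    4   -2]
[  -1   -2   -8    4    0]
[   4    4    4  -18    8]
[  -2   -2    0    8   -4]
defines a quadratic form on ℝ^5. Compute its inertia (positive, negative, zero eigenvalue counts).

step 0: pivot 1 → sign +
step 1: pivot -2 → sign −
step 2: pivot -7 → sign −
step 3: pivot -166/7 → sign −
step 4: pivot 6/83 → sign +
signature = (2, 3, 0)

Answer: (2, 3, 0)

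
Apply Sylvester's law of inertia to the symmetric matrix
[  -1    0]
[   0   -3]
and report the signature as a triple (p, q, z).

Answer: (0, 2, 0)

Derivation:
step 0: pivot -1 → sign −
step 1: pivot -3 → sign −
signature = (0, 2, 0)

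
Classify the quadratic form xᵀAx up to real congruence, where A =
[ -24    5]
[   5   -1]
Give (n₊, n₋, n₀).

Answer: (1, 1, 0)

Derivation:
step 0: pivot -24 → sign −
step 1: pivot 1/24 → sign +
signature = (1, 1, 0)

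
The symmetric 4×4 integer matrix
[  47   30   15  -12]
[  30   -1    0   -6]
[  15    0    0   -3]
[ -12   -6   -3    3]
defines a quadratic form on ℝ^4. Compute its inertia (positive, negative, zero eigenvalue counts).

Answer: (2, 2, 0)

Derivation:
step 0: pivot 47 → sign +
step 1: pivot -947/47 → sign −
step 2: pivot -225/947 → sign −
step 3: pivot 2/25 → sign +
signature = (2, 2, 0)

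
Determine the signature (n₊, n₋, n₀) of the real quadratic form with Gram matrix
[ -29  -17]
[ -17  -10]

Answer: (0, 2, 0)

Derivation:
step 0: pivot -29 → sign −
step 1: pivot -1/29 → sign −
signature = (0, 2, 0)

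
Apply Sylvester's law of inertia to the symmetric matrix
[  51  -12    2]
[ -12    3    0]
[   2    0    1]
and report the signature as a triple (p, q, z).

step 0: pivot 51 → sign +
step 1: pivot 3/17 → sign +
step 2: pivot -1/3 → sign −
signature = (2, 1, 0)

Answer: (2, 1, 0)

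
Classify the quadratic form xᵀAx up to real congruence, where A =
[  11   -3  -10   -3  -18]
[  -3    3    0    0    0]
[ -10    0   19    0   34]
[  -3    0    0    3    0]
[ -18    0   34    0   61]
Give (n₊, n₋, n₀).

step 0: pivot 11 → sign +
step 1: pivot 24/11 → sign +
step 2: pivot 13/2 → sign +
step 3: pivot -15/52 → sign −
step 4: pivot 1/5 → sign +
signature = (4, 1, 0)

Answer: (4, 1, 0)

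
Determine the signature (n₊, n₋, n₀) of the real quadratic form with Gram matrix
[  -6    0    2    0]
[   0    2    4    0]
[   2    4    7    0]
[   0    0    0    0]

step 0: pivot -6 → sign −
step 1: pivot 2 → sign +
step 2: pivot -1/3 → sign −
step 3: row/col 3 already zero → sign 0
signature = (1, 2, 1)

Answer: (1, 2, 1)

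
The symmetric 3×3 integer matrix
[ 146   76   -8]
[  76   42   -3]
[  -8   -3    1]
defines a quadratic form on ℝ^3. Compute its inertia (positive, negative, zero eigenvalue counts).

step 0: pivot 146 → sign +
step 1: pivot 178/73 → sign +
step 2: pivot 1/178 → sign +
signature = (3, 0, 0)

Answer: (3, 0, 0)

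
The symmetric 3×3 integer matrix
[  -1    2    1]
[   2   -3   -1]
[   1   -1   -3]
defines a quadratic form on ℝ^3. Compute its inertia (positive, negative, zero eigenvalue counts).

step 0: pivot -1 → sign −
step 1: pivot 1 → sign +
step 2: pivot -3 → sign −
signature = (1, 2, 0)

Answer: (1, 2, 0)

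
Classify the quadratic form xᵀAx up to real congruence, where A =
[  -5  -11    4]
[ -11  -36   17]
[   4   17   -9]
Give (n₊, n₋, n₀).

Answer: (0, 3, 0)

Derivation:
step 0: pivot -5 → sign −
step 1: pivot -59/5 → sign −
step 2: pivot -6/59 → sign −
signature = (0, 3, 0)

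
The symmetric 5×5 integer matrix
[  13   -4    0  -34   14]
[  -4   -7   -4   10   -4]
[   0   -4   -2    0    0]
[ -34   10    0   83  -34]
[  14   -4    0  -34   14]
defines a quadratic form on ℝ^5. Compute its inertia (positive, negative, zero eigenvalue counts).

step 0: pivot 13 → sign +
step 1: pivot -107/13 → sign −
step 2: pivot -6/107 → sign −
step 3: pivot -5 → sign −
step 4: pivot 2/15 → sign +
signature = (2, 3, 0)

Answer: (2, 3, 0)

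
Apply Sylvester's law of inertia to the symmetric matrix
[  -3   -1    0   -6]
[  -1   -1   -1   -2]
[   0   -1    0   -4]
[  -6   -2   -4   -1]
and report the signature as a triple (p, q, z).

Answer: (2, 2, 0)

Derivation:
step 0: pivot -3 → sign −
step 1: pivot -2/3 → sign −
step 2: pivot 3/2 → sign +
step 3: pivot 1/3 → sign +
signature = (2, 2, 0)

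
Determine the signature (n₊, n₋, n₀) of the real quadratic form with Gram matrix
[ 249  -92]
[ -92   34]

step 0: pivot 249 → sign +
step 1: pivot 2/249 → sign +
signature = (2, 0, 0)

Answer: (2, 0, 0)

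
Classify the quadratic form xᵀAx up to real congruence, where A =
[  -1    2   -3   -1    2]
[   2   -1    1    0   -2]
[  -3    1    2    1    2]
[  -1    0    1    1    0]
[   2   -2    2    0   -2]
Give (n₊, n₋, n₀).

step 0: pivot -1 → sign −
step 1: pivot 3 → sign +
step 2: pivot 8/3 → sign +
step 3: pivot 1/2 → sign +
step 4: row/col 4 already zero → sign 0
signature = (3, 1, 1)

Answer: (3, 1, 1)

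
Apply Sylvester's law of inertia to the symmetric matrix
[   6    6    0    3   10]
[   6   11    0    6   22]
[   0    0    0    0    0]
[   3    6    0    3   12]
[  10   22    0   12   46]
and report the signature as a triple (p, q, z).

step 0: pivot 6 → sign +
step 1: pivot 5 → sign +
step 2: pivot -3/10 → sign −
step 3: pivot 2/3 → sign +
step 4: row/col 4 already zero → sign 0
signature = (3, 1, 1)

Answer: (3, 1, 1)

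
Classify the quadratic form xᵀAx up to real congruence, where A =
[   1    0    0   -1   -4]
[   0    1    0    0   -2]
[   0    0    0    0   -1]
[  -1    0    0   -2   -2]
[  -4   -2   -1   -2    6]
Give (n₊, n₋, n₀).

step 0: pivot 1 → sign +
step 1: pivot 1 → sign +
step 2: pivot -3 → sign −
step 3: pivot -2 → sign −
step 4: pivot 1/2 → sign +
signature = (3, 2, 0)

Answer: (3, 2, 0)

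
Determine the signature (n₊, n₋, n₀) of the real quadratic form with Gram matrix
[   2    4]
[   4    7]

Answer: (1, 1, 0)

Derivation:
step 0: pivot 2 → sign +
step 1: pivot -1 → sign −
signature = (1, 1, 0)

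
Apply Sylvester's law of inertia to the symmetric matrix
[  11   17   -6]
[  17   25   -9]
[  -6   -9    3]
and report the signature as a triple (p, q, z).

step 0: pivot 11 → sign +
step 1: pivot -14/11 → sign −
step 2: pivot -3/14 → sign −
signature = (1, 2, 0)

Answer: (1, 2, 0)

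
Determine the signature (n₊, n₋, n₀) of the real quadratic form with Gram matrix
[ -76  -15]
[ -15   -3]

Answer: (0, 2, 0)

Derivation:
step 0: pivot -76 → sign −
step 1: pivot -3/76 → sign −
signature = (0, 2, 0)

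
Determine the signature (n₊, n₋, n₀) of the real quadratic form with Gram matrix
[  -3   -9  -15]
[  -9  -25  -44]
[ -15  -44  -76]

step 0: pivot -3 → sign −
step 1: pivot 2 → sign +
step 2: pivot -3/2 → sign −
signature = (1, 2, 0)

Answer: (1, 2, 0)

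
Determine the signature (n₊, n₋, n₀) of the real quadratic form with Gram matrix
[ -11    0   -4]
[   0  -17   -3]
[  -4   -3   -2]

Answer: (0, 3, 0)

Derivation:
step 0: pivot -11 → sign −
step 1: pivot -17 → sign −
step 2: pivot -3/187 → sign −
signature = (0, 3, 0)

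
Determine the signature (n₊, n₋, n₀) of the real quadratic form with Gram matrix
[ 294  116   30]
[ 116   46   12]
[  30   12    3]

step 0: pivot 294 → sign +
step 1: pivot 34/147 → sign +
step 2: pivot -3/17 → sign −
signature = (2, 1, 0)

Answer: (2, 1, 0)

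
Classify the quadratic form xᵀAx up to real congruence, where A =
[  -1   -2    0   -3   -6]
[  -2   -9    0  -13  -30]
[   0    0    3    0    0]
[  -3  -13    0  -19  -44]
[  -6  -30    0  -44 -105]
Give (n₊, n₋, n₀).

step 0: pivot -1 → sign −
step 1: pivot -5 → sign −
step 2: pivot 3 → sign +
step 3: pivot -1/5 → sign −
step 4: pivot -1 → sign −
signature = (1, 4, 0)

Answer: (1, 4, 0)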